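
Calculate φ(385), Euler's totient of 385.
240

385 = 5 × 7 × 11
φ(n) = n × ∏(1 - 1/p) for each prime p dividing n
φ(385) = 385 × (1 - 1/5) × (1 - 1/7) × (1 - 1/11) = 240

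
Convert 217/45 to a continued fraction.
[4; 1, 4, 1, 1, 1, 2]

Euclidean algorithm steps:
217 = 4 × 45 + 37
45 = 1 × 37 + 8
37 = 4 × 8 + 5
8 = 1 × 5 + 3
5 = 1 × 3 + 2
3 = 1 × 2 + 1
2 = 2 × 1 + 0
Continued fraction: [4; 1, 4, 1, 1, 1, 2]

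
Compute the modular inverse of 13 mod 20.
17

gcd(13, 20) = 1, so the inverse exists.
Extended Euclidean algorithm on (20, 13):
20 = 1 × 13 + 7  ⟹  7 = (1)·20 + (-1)·13
13 = 1 × 7 + 6  ⟹  6 = (-1)·20 + (2)·13
7 = 1 × 6 + 1  ⟹  1 = (2)·20 + (-3)·13
So (-3)·13 ≡ 1 (mod 20), i.e. 13^(-1) ≡ -3 ≡ 17 (mod 20).
Check: 13 × 17 = 221 ≡ 1 (mod 20)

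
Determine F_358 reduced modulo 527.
526

Matrix identity: Q^n = [[F_(n+1), F_n], [F_n, F_(n-1)]] with Q = [[1,1],[1,0]].
n = 358 = 101100110₂. Square-and-multiply, entries mod 527:
Q^1 = [[1,1],[1,0]]
Q^2 = (Q^1)² = [[2,1],[1,1]]
Q^5 = (Q^2)²·Q = [[8,5],[5,3]]
Q^11 = (Q^5)²·Q = [[144,89],[89,55]]
Q^22 = (Q^11)² = [[199,320],[320,406]]
Q^44 = (Q^22)² = [[238,191],[191,47]]
Q^89 = (Q^44)²·Q = [[0,373],[373,154]]
Q^179 = (Q^89)²·Q = [[0,1],[1,526]]
Q^358 = (Q^179)² = [[1,526],[526,2]]
F_358 mod 527 = Q^358[0][1] = 526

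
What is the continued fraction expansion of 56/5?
[11; 5]

Euclidean algorithm steps:
56 = 11 × 5 + 1
5 = 5 × 1 + 0
Continued fraction: [11; 5]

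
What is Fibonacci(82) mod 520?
311

Matrix identity: Q^n = [[F_(n+1), F_n], [F_n, F_(n-1)]] with Q = [[1,1],[1,0]].
n = 82 = 1010010₂. Square-and-multiply, entries mod 520:
Q^1 = [[1,1],[1,0]]
Q^2 = (Q^1)² = [[2,1],[1,1]]
Q^5 = (Q^2)²·Q = [[8,5],[5,3]]
Q^10 = (Q^5)² = [[89,55],[55,34]]
Q^20 = (Q^10)² = [[26,5],[5,21]]
Q^41 = (Q^20)²·Q = [[416,181],[181,235]]
Q^82 = (Q^41)² = [[417,311],[311,106]]
F_82 mod 520 = Q^82[0][1] = 311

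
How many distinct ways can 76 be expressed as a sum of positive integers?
9289091

p(n) counts ways to write n as a sum of positive integers (order ignored).
Euler's pentagonal recurrence: p(k) = p(k-1) + p(k-2) - p(k-5) - p(k-7) + p(k-12) + p(k-15) - ... (offsets j(3j∓1)/2, signs ++--, p(0)=1, p(<0)=0).
DP table for k = 0..75: p(0)=1, p(1)=1, p(2)=2, p(3)=3, p(4)=5, p(5)=7, p(6)=11, p(7)=15, p(8)=22, p(9)=30, p(10)=42, p(11)=56, p(12)=77, p(13)=101, p(14)=135, p(15)=176, p(16)=231, p(17)=297, p(18)=385, p(19)=490, p(20)=627, p(21)=792, p(22)=1002, p(23)=1255, p(24)=1575, p(25)=1958, p(26)=2436, p(27)=3010, p(28)=3718, p(29)=4565, p(30)=5604, p(31)=6842, p(32)=8349, p(33)=10143, p(34)=12310, p(35)=14883, p(36)=17977, p(37)=21637, p(38)=26015, p(39)=31185, p(40)=37338, p(41)=44583, p(42)=53174, p(43)=63261, p(44)=75175, p(45)=89134, p(46)=105558, p(47)=124754, p(48)=147273, p(49)=173525, p(50)=204226, p(51)=239943, p(52)=281589, p(53)=329931, p(54)=386155, p(55)=451276, p(56)=526823, p(57)=614154, p(58)=715220, p(59)=831820, p(60)=966467, p(61)=1121505, p(62)=1300156, p(63)=1505499, p(64)=1741630, p(65)=2012558, p(66)=2323520, p(67)=2679689, p(68)=3087735, p(69)=3554345, p(70)=4087968, p(71)=4697205, p(72)=5392783, p(73)=6185689, p(74)=7089500, p(75)=8118264.
Final step: p(76) = p(75) + p(74) - p(71) - p(69) + p(64) + p(61) - p(54) - p(50) + p(41) + p(36) - p(25) - p(19) + p(6)
= 8118264 + 7089500 - 4697205 - 3554345 + 1741630 + 1121505 - 386155 - 204226 + 44583 + 17977 - 1958 - 490 + 11
= 9289091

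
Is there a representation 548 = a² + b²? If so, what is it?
8² + 22² (a=8, b=22)

Factorization: 548 = 2^2 × 137
By Fermat: n is sum of two squares iff every prime p ≡ 3 (mod 4) appears to even power.
All primes ≡ 3 (mod 4) appear to even power.
Search a = 0, 1, 2, … for 548 - a² a perfect square: first hit at a = 8: 548 - 64 = 484 = 22².
548 = 8² + 22² = 64 + 484 ✓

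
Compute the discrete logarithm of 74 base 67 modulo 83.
77

Baby-step giant-step with step n = ⌈√83⌉ = 10.
Baby steps 67^j mod 83 (j:value) for j=0..9: 0:1, 1:67, 2:7, 3:54, 4:49, 5:46, 6:11, 7:73, 8:77, 9:13.
Giant-step multiplier: 67^(-10) ≡ 67^(82-10) = 67^72 ≡ 81 (mod 83).
Giant steps γ_i = 74·81^i mod 83: γ_0=74, γ_1=18, γ_2=47, γ_3=72, γ_4=22, γ_5=39, γ_6=5, γ_7=73 (in table at j=7).
x = i·n + j = 7·10 + 7 = 77.
Check: 67^77 ≡ 74 (mod 83).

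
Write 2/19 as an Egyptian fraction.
1/10 + 1/190

Greedy algorithm:
2/19: ceiling(19/2) = 10, use 1/10
1/190: ceiling(190/1) = 190, use 1/190
Result: 2/19 = 1/10 + 1/190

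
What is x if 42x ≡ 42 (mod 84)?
x ≡ 1 (mod 2)

gcd(42, 84) = 42, which divides 42, so solutions exist.
Divide through by 42: x ≡ 1 (mod 2).
The coefficient of x is now 1, so x ≡ 1 (mod 2).
Check: 42 × 1 = 42 ≡ 42 (mod 84).
x ≡ 1 (mod 2), giving 42 solutions mod 84.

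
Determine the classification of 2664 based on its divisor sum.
abundant

Proper divisors of 2664: sum = 1 + 2 + 3 + 4 + 6 + 8 + 9 + 12 + ... + 444 + 666 + 888 + 1332 (23 divisors) = 4746
Since 4746 > 2664, 2664 is abundant.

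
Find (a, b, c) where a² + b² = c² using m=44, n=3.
(1927, 264, 1945)

Euclid's formula: a = m² - n², b = 2mn, c = m² + n²
m = 44, n = 3
a = 44² - 3² = 1936 - 9 = 1927
b = 2 × 44 × 3 = 264
c = 44² + 3² = 1936 + 9 = 1945
Verification: 1927² + 264² = 3713329 + 69696 = 3783025 = 1945² ✓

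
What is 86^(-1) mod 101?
74

gcd(86, 101) = 1, so the inverse exists.
Extended Euclidean algorithm on (101, 86):
101 = 1 × 86 + 15  ⟹  15 = (1)·101 + (-1)·86
86 = 5 × 15 + 11  ⟹  11 = (-5)·101 + (6)·86
15 = 1 × 11 + 4  ⟹  4 = (6)·101 + (-7)·86
11 = 2 × 4 + 3  ⟹  3 = (-17)·101 + (20)·86
4 = 1 × 3 + 1  ⟹  1 = (23)·101 + (-27)·86
So (-27)·86 ≡ 1 (mod 101), i.e. 86^(-1) ≡ -27 ≡ 74 (mod 101).
Check: 86 × 74 = 6364 ≡ 1 (mod 101)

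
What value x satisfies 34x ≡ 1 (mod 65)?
44

gcd(34, 65) = 1, so the inverse exists.
Extended Euclidean algorithm on (65, 34):
65 = 1 × 34 + 31  ⟹  31 = (1)·65 + (-1)·34
34 = 1 × 31 + 3  ⟹  3 = (-1)·65 + (2)·34
31 = 10 × 3 + 1  ⟹  1 = (11)·65 + (-21)·34
So (-21)·34 ≡ 1 (mod 65), i.e. 34^(-1) ≡ -21 ≡ 44 (mod 65).
Check: 34 × 44 = 1496 ≡ 1 (mod 65)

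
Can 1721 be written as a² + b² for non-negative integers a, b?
11² + 40² (a=11, b=40)

Factorization: 1721 = 1721
By Fermat: n is sum of two squares iff every prime p ≡ 3 (mod 4) appears to even power.
All primes ≡ 3 (mod 4) appear to even power.
Search a = 0, 1, 2, … for 1721 - a² a perfect square: first hit at a = 11: 1721 - 121 = 1600 = 40².
1721 = 11² + 40² = 121 + 1600 ✓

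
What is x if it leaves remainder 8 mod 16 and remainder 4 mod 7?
88

Using Chinese Remainder Theorem:
M = 16 × 7 = 112
M1 = 7, M2 = 16
y1 = 7^(-1) mod 16 = 7
y2 = 16^(-1) mod 7 = 4
x = (8×7×7 + 4×16×4) mod 112 = 88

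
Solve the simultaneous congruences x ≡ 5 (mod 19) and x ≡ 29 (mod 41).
480

Using Chinese Remainder Theorem:
M = 19 × 41 = 779
M1 = 41, M2 = 19
y1 = 41^(-1) mod 19 = 13
y2 = 19^(-1) mod 41 = 13
x = (5×41×13 + 29×19×13) mod 779 = 480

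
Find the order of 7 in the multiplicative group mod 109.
27

109 is prime, so ord(7) divides φ(109) = 108.
Divisors of 108: 1, 2, 3, 4, 6, 9, 12, 18, 27, 36, 54, 108.
Repeated squaring: 7^1 ≡ 7, 7^2 ≡ 49, 7^4 ≡ 3, 7^8 ≡ 9, 7^16 ≡ 81, 7^32 ≡ 21, 7^64 ≡ 5 (mod 109).
Test 7^d mod 109 for each divisor d in increasing order:
7^1 ≡ 7
7^2 ≡ 49
7^3 = 7^2·7^1 ≡ 16
7^4 ≡ 3
7^6 = 7^4·7^2 ≡ 38
7^9 = 7^8·7^1 ≡ 63
7^12 = 7^8·7^4 ≡ 27
7^18 = 7^16·7^2 ≡ 45
7^27 = 7^16·7^8·7^2·7^1 ≡ 1  ← first divisor giving 1
The order is 27.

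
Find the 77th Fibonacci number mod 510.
107

Matrix identity: Q^n = [[F_(n+1), F_n], [F_n, F_(n-1)]] with Q = [[1,1],[1,0]].
n = 77 = 1001101₂. Square-and-multiply, entries mod 510:
Q^1 = [[1,1],[1,0]]
Q^2 = (Q^1)² = [[2,1],[1,1]]
Q^4 = (Q^2)² = [[5,3],[3,2]]
Q^9 = (Q^4)²·Q = [[55,34],[34,21]]
Q^19 = (Q^9)²·Q = [[135,101],[101,34]]
Q^38 = (Q^19)² = [[376,239],[239,137]]
Q^77 = (Q^38)²·Q = [[314,107],[107,207]]
F_77 mod 510 = Q^77[0][1] = 107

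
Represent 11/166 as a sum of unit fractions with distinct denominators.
1/16 + 1/266 + 1/176624

Greedy algorithm:
11/166: ceiling(166/11) = 16, use 1/16
5/1328: ceiling(1328/5) = 266, use 1/266
1/176624: ceiling(176624/1) = 176624, use 1/176624
Result: 11/166 = 1/16 + 1/266 + 1/176624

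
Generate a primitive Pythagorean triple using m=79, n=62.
(2397, 9796, 10085)

Euclid's formula: a = m² - n², b = 2mn, c = m² + n²
m = 79, n = 62
a = 79² - 62² = 6241 - 3844 = 2397
b = 2 × 79 × 62 = 9796
c = 79² + 62² = 6241 + 3844 = 10085
Verification: 2397² + 9796² = 5745609 + 95961616 = 101707225 = 10085² ✓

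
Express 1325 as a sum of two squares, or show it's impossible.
10² + 35² (a=10, b=35)

Factorization: 1325 = 5^2 × 53
By Fermat: n is sum of two squares iff every prime p ≡ 3 (mod 4) appears to even power.
All primes ≡ 3 (mod 4) appear to even power.
Search a = 0, 1, 2, … for 1325 - a² a perfect square: first hit at a = 10: 1325 - 100 = 1225 = 35².
1325 = 10² + 35² = 100 + 1225 ✓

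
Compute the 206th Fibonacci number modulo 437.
78

Matrix identity: Q^n = [[F_(n+1), F_n], [F_n, F_(n-1)]] with Q = [[1,1],[1,0]].
n = 206 = 11001110₂. Square-and-multiply, entries mod 437:
Q^1 = [[1,1],[1,0]]
Q^3 = (Q^1)²·Q = [[3,2],[2,1]]
Q^6 = (Q^3)² = [[13,8],[8,5]]
Q^12 = (Q^6)² = [[233,144],[144,89]]
Q^25 = (Q^12)²·Q = [[344,298],[298,46]]
Q^51 = (Q^25)²·Q = [[417,2],[2,415]]
Q^103 = (Q^51)²·Q = [[320,404],[404,353]]
Q^206 = (Q^103)² = [[357,78],[78,279]]
F_206 mod 437 = Q^206[0][1] = 78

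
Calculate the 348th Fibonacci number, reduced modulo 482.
144

Matrix identity: Q^n = [[F_(n+1), F_n], [F_n, F_(n-1)]] with Q = [[1,1],[1,0]].
n = 348 = 101011100₂. Square-and-multiply, entries mod 482:
Q^1 = [[1,1],[1,0]]
Q^2 = (Q^1)² = [[2,1],[1,1]]
Q^5 = (Q^2)²·Q = [[8,5],[5,3]]
Q^10 = (Q^5)² = [[89,55],[55,34]]
Q^21 = (Q^10)²·Q = [[359,342],[342,17]]
Q^43 = (Q^21)²·Q = [[405,25],[25,380]]
Q^87 = (Q^43)²·Q = [[151,288],[288,345]]
Q^174 = (Q^87)² = [[187,176],[176,11]]
Q^348 = (Q^174)² = [[393,144],[144,249]]
F_348 mod 482 = Q^348[0][1] = 144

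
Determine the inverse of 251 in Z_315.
251

gcd(251, 315) = 1, so the inverse exists.
Extended Euclidean algorithm on (315, 251):
315 = 1 × 251 + 64  ⟹  64 = (1)·315 + (-1)·251
251 = 3 × 64 + 59  ⟹  59 = (-3)·315 + (4)·251
64 = 1 × 59 + 5  ⟹  5 = (4)·315 + (-5)·251
59 = 11 × 5 + 4  ⟹  4 = (-47)·315 + (59)·251
5 = 1 × 4 + 1  ⟹  1 = (51)·315 + (-64)·251
So (-64)·251 ≡ 1 (mod 315), i.e. 251^(-1) ≡ -64 ≡ 251 (mod 315).
Check: 251 × 251 = 63001 ≡ 1 (mod 315)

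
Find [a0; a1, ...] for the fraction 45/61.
[0; 1, 2, 1, 4, 3]

Euclidean algorithm steps:
45 = 0 × 61 + 45
61 = 1 × 45 + 16
45 = 2 × 16 + 13
16 = 1 × 13 + 3
13 = 4 × 3 + 1
3 = 3 × 1 + 0
Continued fraction: [0; 1, 2, 1, 4, 3]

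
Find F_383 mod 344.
25

Matrix identity: Q^n = [[F_(n+1), F_n], [F_n, F_(n-1)]] with Q = [[1,1],[1,0]].
n = 383 = 101111111₂. Square-and-multiply, entries mod 344:
Q^1 = [[1,1],[1,0]]
Q^2 = (Q^1)² = [[2,1],[1,1]]
Q^5 = (Q^2)²·Q = [[8,5],[5,3]]
Q^11 = (Q^5)²·Q = [[144,89],[89,55]]
Q^23 = (Q^11)²·Q = [[272,105],[105,167]]
Q^47 = (Q^23)²·Q = [[40,41],[41,343]]
Q^95 = (Q^47)²·Q = [[64,185],[185,223]]
Q^191 = (Q^95)²·Q = [[256,137],[137,119]]
Q^383 = (Q^191)²·Q = [[144,25],[25,119]]
F_383 mod 344 = Q^383[0][1] = 25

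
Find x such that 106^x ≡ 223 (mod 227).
109

Baby-step giant-step with step n = ⌈√227⌉ = 16.
Baby steps 106^j mod 227 (j:value) for j=0..15: 0:1, 1:106, 2:113, 3:174, 4:57, 5:140, 6:85, 7:157, 8:71, 9:35, 10:78, 11:96, 12:188, 13:179, 14:133, 15:24.
Giant-step multiplier: 106^(-16) ≡ 106^(226-16) = 106^210 ≡ 29 (mod 227).
Giant steps γ_i = 223·29^i mod 227: γ_0=223, γ_1=111, γ_2=41, γ_3=54, γ_4=204, γ_5=14, γ_6=179 (in table at j=13).
x = i·n + j = 6·16 + 13 = 109.
Check: 106^109 ≡ 223 (mod 227).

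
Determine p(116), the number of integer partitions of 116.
1188908248

p(n) counts ways to write n as a sum of positive integers (order ignored).
Euler's pentagonal recurrence: p(k) = p(k-1) + p(k-2) - p(k-5) - p(k-7) + p(k-12) + p(k-15) - ... (offsets j(3j∓1)/2, signs ++--, p(0)=1, p(<0)=0).
DP table for k = 0..115: p(0)=1, p(1)=1, p(2)=2, p(3)=3, p(4)=5, p(5)=7, p(6)=11, p(7)=15, p(8)=22, p(9)=30, p(10)=42, p(11)=56, p(12)=77, p(13)=101, p(14)=135, p(15)=176, p(16)=231, p(17)=297, p(18)=385, p(19)=490, p(20)=627, p(21)=792, p(22)=1002, p(23)=1255, p(24)=1575, p(25)=1958, p(26)=2436, p(27)=3010, p(28)=3718, p(29)=4565, p(30)=5604, p(31)=6842, p(32)=8349, p(33)=10143, p(34)=12310, p(35)=14883, p(36)=17977, p(37)=21637, p(38)=26015, p(39)=31185, p(40)=37338, p(41)=44583, p(42)=53174, p(43)=63261, p(44)=75175, p(45)=89134, p(46)=105558, p(47)=124754, p(48)=147273, p(49)=173525, p(50)=204226, p(51)=239943, p(52)=281589, p(53)=329931, p(54)=386155, p(55)=451276, p(56)=526823, p(57)=614154, p(58)=715220, p(59)=831820, p(60)=966467, p(61)=1121505, p(62)=1300156, p(63)=1505499, p(64)=1741630, p(65)=2012558, p(66)=2323520, p(67)=2679689, p(68)=3087735, p(69)=3554345, p(70)=4087968, p(71)=4697205, p(72)=5392783, p(73)=6185689, p(74)=7089500, p(75)=8118264, p(76)=9289091, p(77)=10619863, p(78)=12132164, p(79)=13848650, p(80)=15796476, p(81)=18004327, p(82)=20506255, p(83)=23338469, p(84)=26543660, p(85)=30167357, p(86)=34262962, p(87)=38887673, p(88)=44108109, p(89)=49995925, p(90)=56634173, p(91)=64112359, p(92)=72533807, p(93)=82010177, p(94)=92669720, p(95)=104651419, p(96)=118114304, p(97)=133230930, p(98)=150198136, p(99)=169229875, p(100)=190569292, p(101)=214481126, p(102)=241265379, p(103)=271248950, p(104)=304801365, p(105)=342325709, p(106)=384276336, p(107)=431149389, p(108)=483502844, p(109)=541946240, p(110)=607163746, p(111)=679903203, p(112)=761002156, p(113)=851376628, p(114)=952050665, p(115)=1064144451.
Final step: p(116) = p(115) + p(114) - p(111) - p(109) + p(104) + p(101) - p(94) - p(90) + p(81) + p(76) - p(65) - p(59) + p(46) + p(39) - p(24) - p(16)
= 1064144451 + 952050665 - 679903203 - 541946240 + 304801365 + 214481126 - 92669720 - 56634173 + 18004327 + 9289091 - 2012558 - 831820 + 105558 + 31185 - 1575 - 231
= 1188908248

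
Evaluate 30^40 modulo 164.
124

Repeated squaring. Binary of 40 = 101000.
30^1 ≡ 30 (mod 164); 30^2 ≡ 80 (mod 164); 30^4 ≡ 4 (mod 164); 30^8 ≡ 16 (mod 164); 30^16 ≡ 92 (mod 164); 30^32 ≡ 100 (mod 164)
30^40 = 30^8 × 30^32 ≡ 124 (mod 164)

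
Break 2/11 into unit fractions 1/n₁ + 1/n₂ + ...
1/6 + 1/66

Greedy algorithm:
2/11: ceiling(11/2) = 6, use 1/6
1/66: ceiling(66/1) = 66, use 1/66
Result: 2/11 = 1/6 + 1/66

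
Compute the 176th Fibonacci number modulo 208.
21

Matrix identity: Q^n = [[F_(n+1), F_n], [F_n, F_(n-1)]] with Q = [[1,1],[1,0]].
n = 176 = 10110000₂. Square-and-multiply, entries mod 208:
Q^1 = [[1,1],[1,0]]
Q^2 = (Q^1)² = [[2,1],[1,1]]
Q^5 = (Q^2)²·Q = [[8,5],[5,3]]
Q^11 = (Q^5)²·Q = [[144,89],[89,55]]
Q^22 = (Q^11)² = [[161,31],[31,130]]
Q^44 = (Q^22)² = [[50,77],[77,181]]
Q^88 = (Q^44)² = [[109,107],[107,2]]
Q^176 = (Q^88)² = [[34,21],[21,13]]
F_176 mod 208 = Q^176[0][1] = 21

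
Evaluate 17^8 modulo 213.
199

Repeated squaring. Binary of 8 = 1000.
17^1 ≡ 17 (mod 213); 17^2 ≡ 76 (mod 213); 17^4 ≡ 25 (mod 213); 17^8 ≡ 199 (mod 213)
17^8 = 17^8 ≡ 199 (mod 213)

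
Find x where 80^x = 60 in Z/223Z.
132

Baby-step giant-step with step n = ⌈√223⌉ = 15.
Baby steps 80^j mod 223 (j:value) for j=0..14: 0:1, 1:80, 2:156, 3:215, 4:29, 5:90, 6:64, 7:214, 8:172, 9:157, 10:72, 11:185, 12:82, 13:93, 14:81.
Giant-step multiplier: 80^(-15) ≡ 80^(222-15) = 80^207 ≡ 103 (mod 223).
Giant steps γ_i = 60·103^i mod 223: γ_0=60, γ_1=159, γ_2=98, γ_3=59, γ_4=56, γ_5=193, γ_6=32, γ_7=174, γ_8=82 (in table at j=12).
x = i·n + j = 8·15 + 12 = 132.
Check: 80^132 ≡ 60 (mod 223).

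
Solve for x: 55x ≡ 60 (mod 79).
x ≡ 37 (mod 79)

gcd(55, 79) = 1, which divides 60, so solutions exist.
Find 55^(-1) mod 79 by the extended Euclidean algorithm:
79 = 1 × 55 + 24  ⟹  24 = (1)·79 + (-1)·55
55 = 2 × 24 + 7  ⟹  7 = (-2)·79 + (3)·55
24 = 3 × 7 + 3  ⟹  3 = (7)·79 + (-10)·55
7 = 2 × 3 + 1  ⟹  1 = (-16)·79 + (23)·55
So (23)·55 ≡ 1 (mod 79), i.e. 55^(-1) ≡ 23 (mod 79).
x ≡ 23 × 60 = 1380 ≡ 37 (mod 79).
Check: 55 × 37 = 2035 ≡ 60 (mod 79).
Unique solution: x ≡ 37 (mod 79)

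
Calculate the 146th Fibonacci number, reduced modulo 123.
115

Matrix identity: Q^n = [[F_(n+1), F_n], [F_n, F_(n-1)]] with Q = [[1,1],[1,0]].
n = 146 = 10010010₂. Square-and-multiply, entries mod 123:
Q^1 = [[1,1],[1,0]]
Q^2 = (Q^1)² = [[2,1],[1,1]]
Q^4 = (Q^2)² = [[5,3],[3,2]]
Q^9 = (Q^4)²·Q = [[55,34],[34,21]]
Q^18 = (Q^9)² = [[122,1],[1,121]]
Q^36 = (Q^18)² = [[2,120],[120,5]]
Q^73 = (Q^36)²·Q = [[115,13],[13,102]]
Q^146 = (Q^73)² = [[110,115],[115,118]]
F_146 mod 123 = Q^146[0][1] = 115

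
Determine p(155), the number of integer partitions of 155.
66493182097

p(n) counts ways to write n as a sum of positive integers (order ignored).
Euler's pentagonal recurrence: p(k) = p(k-1) + p(k-2) - p(k-5) - p(k-7) + p(k-12) + p(k-15) - ... (offsets j(3j∓1)/2, signs ++--, p(0)=1, p(<0)=0).
DP table for k = 0..154: p(0)=1, p(1)=1, p(2)=2, p(3)=3, p(4)=5, p(5)=7, p(6)=11, p(7)=15, p(8)=22, p(9)=30, p(10)=42, p(11)=56, p(12)=77, p(13)=101, p(14)=135, p(15)=176, p(16)=231, p(17)=297, p(18)=385, p(19)=490, p(20)=627, p(21)=792, p(22)=1002, p(23)=1255, p(24)=1575, p(25)=1958, p(26)=2436, p(27)=3010, p(28)=3718, p(29)=4565, p(30)=5604, p(31)=6842, p(32)=8349, p(33)=10143, p(34)=12310, p(35)=14883, p(36)=17977, p(37)=21637, p(38)=26015, p(39)=31185, p(40)=37338, p(41)=44583, p(42)=53174, p(43)=63261, p(44)=75175, p(45)=89134, p(46)=105558, p(47)=124754, p(48)=147273, p(49)=173525, p(50)=204226, p(51)=239943, p(52)=281589, p(53)=329931, p(54)=386155, p(55)=451276, p(56)=526823, p(57)=614154, p(58)=715220, p(59)=831820, p(60)=966467, p(61)=1121505, p(62)=1300156, p(63)=1505499, p(64)=1741630, p(65)=2012558, p(66)=2323520, p(67)=2679689, p(68)=3087735, p(69)=3554345, p(70)=4087968, p(71)=4697205, p(72)=5392783, p(73)=6185689, p(74)=7089500, p(75)=8118264, p(76)=9289091, p(77)=10619863, p(78)=12132164, p(79)=13848650, p(80)=15796476, p(81)=18004327, p(82)=20506255, p(83)=23338469, p(84)=26543660, p(85)=30167357, p(86)=34262962, p(87)=38887673, p(88)=44108109, p(89)=49995925, p(90)=56634173, p(91)=64112359, p(92)=72533807, p(93)=82010177, p(94)=92669720, p(95)=104651419, p(96)=118114304, p(97)=133230930, p(98)=150198136, p(99)=169229875, p(100)=190569292, p(101)=214481126, p(102)=241265379, p(103)=271248950, p(104)=304801365, p(105)=342325709, p(106)=384276336, p(107)=431149389, p(108)=483502844, p(109)=541946240, p(110)=607163746, p(111)=679903203, p(112)=761002156, p(113)=851376628, p(114)=952050665, p(115)=1064144451, p(116)=1188908248, p(117)=1327710076, p(118)=1482074143, p(119)=1653668665, p(120)=1844349560, p(121)=2056148051, p(122)=2291320912, p(123)=2552338241, p(124)=2841940500, p(125)=3163127352, p(126)=3519222692, p(127)=3913864295, p(128)=4351078600, p(129)=4835271870, p(130)=5371315400, p(131)=5964539504, p(132)=6620830889, p(133)=7346629512, p(134)=8149040695, p(135)=9035836076, p(136)=10015581680, p(137)=11097645016, p(138)=12292341831, p(139)=13610949895, p(140)=15065878135, p(141)=16670689208, p(142)=18440293320, p(143)=20390982757, p(144)=22540654445, p(145)=24908858009, p(146)=27517052599, p(147)=30388671978, p(148)=33549419497, p(149)=37027355200, p(150)=40853235313, p(151)=45060624582, p(152)=49686288421, p(153)=54770336324, p(154)=60356673280.
Final step: p(155) = p(154) + p(153) - p(150) - p(148) + p(143) + p(140) - p(133) - p(129) + p(120) + p(115) - p(104) - p(98) + p(85) + p(78) - p(63) - p(55) + p(38) + p(29) - p(10) - p(0)
= 60356673280 + 54770336324 - 40853235313 - 33549419497 + 20390982757 + 15065878135 - 7346629512 - 4835271870 + 1844349560 + 1064144451 - 304801365 - 150198136 + 30167357 + 12132164 - 1505499 - 451276 + 26015 + 4565 - 42 - 1
= 66493182097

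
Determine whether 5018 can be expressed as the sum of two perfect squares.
23² + 67² (a=23, b=67)

Factorization: 5018 = 2 × 13 × 193
By Fermat: n is sum of two squares iff every prime p ≡ 3 (mod 4) appears to even power.
All primes ≡ 3 (mod 4) appear to even power.
Search a = 0, 1, 2, … for 5018 - a² a perfect square: first hit at a = 23: 5018 - 529 = 4489 = 67².
5018 = 23² + 67² = 529 + 4489 ✓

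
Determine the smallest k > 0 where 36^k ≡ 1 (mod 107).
53

107 is prime, so ord(36) divides φ(107) = 106.
Divisors of 106: 1, 2, 53, 106.
Repeated squaring: 36^1 ≡ 36, 36^2 ≡ 12, 36^4 ≡ 37, 36^8 ≡ 85, 36^16 ≡ 56, 36^32 ≡ 33, 36^64 ≡ 19 (mod 107).
Test 36^d mod 107 for each divisor d in increasing order:
36^1 ≡ 36
36^2 ≡ 12
36^53 = 36^32·36^16·36^4·36^1 ≡ 1  ← first divisor giving 1
The order is 53.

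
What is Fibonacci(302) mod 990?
881

Matrix identity: Q^n = [[F_(n+1), F_n], [F_n, F_(n-1)]] with Q = [[1,1],[1,0]].
n = 302 = 100101110₂. Square-and-multiply, entries mod 990:
Q^1 = [[1,1],[1,0]]
Q^2 = (Q^1)² = [[2,1],[1,1]]
Q^4 = (Q^2)² = [[5,3],[3,2]]
Q^9 = (Q^4)²·Q = [[55,34],[34,21]]
Q^18 = (Q^9)² = [[221,604],[604,607]]
Q^37 = (Q^18)²·Q = [[989,827],[827,162]]
Q^75 = (Q^37)²·Q = [[327,830],[830,487]]
Q^151 = (Q^75)²·Q = [[309,859],[859,440]]
Q^302 = (Q^151)² = [[772,881],[881,881]]
F_302 mod 990 = Q^302[0][1] = 881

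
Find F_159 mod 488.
210

Matrix identity: Q^n = [[F_(n+1), F_n], [F_n, F_(n-1)]] with Q = [[1,1],[1,0]].
n = 159 = 10011111₂. Square-and-multiply, entries mod 488:
Q^1 = [[1,1],[1,0]]
Q^2 = (Q^1)² = [[2,1],[1,1]]
Q^4 = (Q^2)² = [[5,3],[3,2]]
Q^9 = (Q^4)²·Q = [[55,34],[34,21]]
Q^19 = (Q^9)²·Q = [[421,277],[277,144]]
Q^39 = (Q^19)²·Q = [[67,210],[210,345]]
Q^79 = (Q^39)²·Q = [[421,277],[277,144]]
Q^159 = (Q^79)²·Q = [[67,210],[210,345]]
F_159 mod 488 = Q^159[0][1] = 210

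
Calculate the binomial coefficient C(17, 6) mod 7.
0

Using Lucas' theorem:
Write n=17 and k=6 in base 7:
n in base 7: [2, 3]
k in base 7: [0, 6]
C(17,6) mod 7 = ∏ C(n_i, k_i) mod 7
Digit binomials (mod 7): C(2,0) = 1; C(3,6) = 0 (k_i > n_i)
Product: 1 × 0 = 0 ≡ 0 (mod 7)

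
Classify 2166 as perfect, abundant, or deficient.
abundant

Proper divisors of 2166: sum = 1 + 2 + 3 + 6 + 19 + 38 + 57 + 114 + 361 + 722 + 1083 = 2406
Since 2406 > 2166, 2166 is abundant.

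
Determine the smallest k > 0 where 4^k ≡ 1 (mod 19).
9

19 is prime, so ord(4) divides φ(19) = 18.
Divisors of 18: 1, 2, 3, 6, 9, 18.
Repeated squaring: 4^1 ≡ 4, 4^2 ≡ 16, 4^4 ≡ 9, 4^8 ≡ 5, 4^16 ≡ 6 (mod 19).
Test 4^d mod 19 for each divisor d in increasing order:
4^1 ≡ 4
4^2 ≡ 16
4^3 = 4^2·4^1 ≡ 7
4^6 = 4^4·4^2 ≡ 11
4^9 = 4^8·4^1 ≡ 1  ← first divisor giving 1
The order is 9.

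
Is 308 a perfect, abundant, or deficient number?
abundant

Proper divisors of 308: sum = 1 + 2 + 4 + 7 + 11 + 14 + 22 + 28 + 44 + 77 + 154 = 364
Since 364 > 308, 308 is abundant.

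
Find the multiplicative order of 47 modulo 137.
136

137 is prime, so ord(47) divides φ(137) = 136.
Divisors of 136: 1, 2, 4, 8, 17, 34, 68, 136.
Repeated squaring: 47^1 ≡ 47, 47^2 ≡ 17, 47^4 ≡ 15, 47^8 ≡ 88, 47^16 ≡ 72, 47^32 ≡ 115, 47^64 ≡ 73, 47^128 ≡ 123 (mod 137).
Test 47^d mod 137 for each divisor d in increasing order:
47^1 ≡ 47
47^2 ≡ 17
47^4 ≡ 15
47^8 ≡ 88
47^17 = 47^16·47^1 ≡ 96
47^34 = 47^32·47^2 ≡ 37
47^68 = 47^64·47^4 ≡ 136
47^136 = 47^128·47^8 ≡ 1  ← first divisor giving 1
The order is 136.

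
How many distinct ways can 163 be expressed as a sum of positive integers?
142798995930

p(n) counts ways to write n as a sum of positive integers (order ignored).
Euler's pentagonal recurrence: p(k) = p(k-1) + p(k-2) - p(k-5) - p(k-7) + p(k-12) + p(k-15) - ... (offsets j(3j∓1)/2, signs ++--, p(0)=1, p(<0)=0).
DP table for k = 0..162: p(0)=1, p(1)=1, p(2)=2, p(3)=3, p(4)=5, p(5)=7, p(6)=11, p(7)=15, p(8)=22, p(9)=30, p(10)=42, p(11)=56, p(12)=77, p(13)=101, p(14)=135, p(15)=176, p(16)=231, p(17)=297, p(18)=385, p(19)=490, p(20)=627, p(21)=792, p(22)=1002, p(23)=1255, p(24)=1575, p(25)=1958, p(26)=2436, p(27)=3010, p(28)=3718, p(29)=4565, p(30)=5604, p(31)=6842, p(32)=8349, p(33)=10143, p(34)=12310, p(35)=14883, p(36)=17977, p(37)=21637, p(38)=26015, p(39)=31185, p(40)=37338, p(41)=44583, p(42)=53174, p(43)=63261, p(44)=75175, p(45)=89134, p(46)=105558, p(47)=124754, p(48)=147273, p(49)=173525, p(50)=204226, p(51)=239943, p(52)=281589, p(53)=329931, p(54)=386155, p(55)=451276, p(56)=526823, p(57)=614154, p(58)=715220, p(59)=831820, p(60)=966467, p(61)=1121505, p(62)=1300156, p(63)=1505499, p(64)=1741630, p(65)=2012558, p(66)=2323520, p(67)=2679689, p(68)=3087735, p(69)=3554345, p(70)=4087968, p(71)=4697205, p(72)=5392783, p(73)=6185689, p(74)=7089500, p(75)=8118264, p(76)=9289091, p(77)=10619863, p(78)=12132164, p(79)=13848650, p(80)=15796476, p(81)=18004327, p(82)=20506255, p(83)=23338469, p(84)=26543660, p(85)=30167357, p(86)=34262962, p(87)=38887673, p(88)=44108109, p(89)=49995925, p(90)=56634173, p(91)=64112359, p(92)=72533807, p(93)=82010177, p(94)=92669720, p(95)=104651419, p(96)=118114304, p(97)=133230930, p(98)=150198136, p(99)=169229875, p(100)=190569292, p(101)=214481126, p(102)=241265379, p(103)=271248950, p(104)=304801365, p(105)=342325709, p(106)=384276336, p(107)=431149389, p(108)=483502844, p(109)=541946240, p(110)=607163746, p(111)=679903203, p(112)=761002156, p(113)=851376628, p(114)=952050665, p(115)=1064144451, p(116)=1188908248, p(117)=1327710076, p(118)=1482074143, p(119)=1653668665, p(120)=1844349560, p(121)=2056148051, p(122)=2291320912, p(123)=2552338241, p(124)=2841940500, p(125)=3163127352, p(126)=3519222692, p(127)=3913864295, p(128)=4351078600, p(129)=4835271870, p(130)=5371315400, p(131)=5964539504, p(132)=6620830889, p(133)=7346629512, p(134)=8149040695, p(135)=9035836076, p(136)=10015581680, p(137)=11097645016, p(138)=12292341831, p(139)=13610949895, p(140)=15065878135, p(141)=16670689208, p(142)=18440293320, p(143)=20390982757, p(144)=22540654445, p(145)=24908858009, p(146)=27517052599, p(147)=30388671978, p(148)=33549419497, p(149)=37027355200, p(150)=40853235313, p(151)=45060624582, p(152)=49686288421, p(153)=54770336324, p(154)=60356673280, p(155)=66493182097, p(156)=73232243759, p(157)=80630964769, p(158)=88751778802, p(159)=97662728555, p(160)=107438159466, p(161)=118159068427, p(162)=129913904637.
Final step: p(163) = p(162) + p(161) - p(158) - p(156) + p(151) + p(148) - p(141) - p(137) + p(128) + p(123) - p(112) - p(106) + p(93) + p(86) - p(71) - p(63) + p(46) + p(37) - p(18) - p(8)
= 129913904637 + 118159068427 - 88751778802 - 73232243759 + 45060624582 + 33549419497 - 16670689208 - 11097645016 + 4351078600 + 2552338241 - 761002156 - 384276336 + 82010177 + 34262962 - 4697205 - 1505499 + 105558 + 21637 - 385 - 22
= 142798995930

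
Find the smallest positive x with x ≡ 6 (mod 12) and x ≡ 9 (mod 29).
270

Using Chinese Remainder Theorem:
M = 12 × 29 = 348
M1 = 29, M2 = 12
y1 = 29^(-1) mod 12 = 5
y2 = 12^(-1) mod 29 = 17
x = (6×29×5 + 9×12×17) mod 348 = 270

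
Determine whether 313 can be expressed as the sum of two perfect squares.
12² + 13² (a=12, b=13)

Factorization: 313 = 313
By Fermat: n is sum of two squares iff every prime p ≡ 3 (mod 4) appears to even power.
All primes ≡ 3 (mod 4) appear to even power.
Search a = 0, 1, 2, … for 313 - a² a perfect square: first hit at a = 12: 313 - 144 = 169 = 13².
313 = 12² + 13² = 144 + 169 ✓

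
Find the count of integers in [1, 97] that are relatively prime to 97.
96

97 = 97
φ(n) = n × ∏(1 - 1/p) for each prime p dividing n
φ(97) = 97 × (1 - 1/97) = 96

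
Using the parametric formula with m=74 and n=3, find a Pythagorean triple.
(5467, 444, 5485)

Euclid's formula: a = m² - n², b = 2mn, c = m² + n²
m = 74, n = 3
a = 74² - 3² = 5476 - 9 = 5467
b = 2 × 74 × 3 = 444
c = 74² + 3² = 5476 + 9 = 5485
Verification: 5467² + 444² = 29888089 + 197136 = 30085225 = 5485² ✓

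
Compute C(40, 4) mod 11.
2

Using Lucas' theorem:
Write n=40 and k=4 in base 11:
n in base 11: [3, 7]
k in base 11: [0, 4]
C(40,4) mod 11 = ∏ C(n_i, k_i) mod 11
Digit binomials (mod 11): C(3,0) = 1; C(7,4) = 35 ≡ 2
Product: 1 × 2 = 2 ≡ 2 (mod 11)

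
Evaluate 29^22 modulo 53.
13

Repeated squaring. Binary of 22 = 10110.
29^1 ≡ 29 (mod 53); 29^2 ≡ 46 (mod 53); 29^4 ≡ 49 (mod 53); 29^8 ≡ 16 (mod 53); 29^16 ≡ 44 (mod 53)
29^22 = 29^2 × 29^4 × 29^16 ≡ 13 (mod 53)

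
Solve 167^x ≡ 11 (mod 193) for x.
153

Baby-step giant-step with step n = ⌈√193⌉ = 14.
Baby steps 167^j mod 193 (j:value) for j=0..13: 0:1, 1:167, 2:97, 3:180, 4:145, 5:90, 6:169, 7:45, 8:181, 9:119, 10:187, 11:156, 12:190, 13:78.
Giant-step multiplier: 167^(-14) ≡ 167^(192-14) = 167^178 ≡ 128 (mod 193).
Giant steps γ_i = 11·128^i mod 193: γ_0=11, γ_1=57, γ_2=155, γ_3=154, γ_4=26, γ_5=47, γ_6=33, γ_7=171, γ_8=79, γ_9=76, γ_10=78 (in table at j=13).
x = i·n + j = 10·14 + 13 = 153.
Check: 167^153 ≡ 11 (mod 193).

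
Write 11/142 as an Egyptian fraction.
1/13 + 1/1846

Greedy algorithm:
11/142: ceiling(142/11) = 13, use 1/13
1/1846: ceiling(1846/1) = 1846, use 1/1846
Result: 11/142 = 1/13 + 1/1846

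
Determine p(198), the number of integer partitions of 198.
3345365983698

p(n) counts ways to write n as a sum of positive integers (order ignored).
Euler's pentagonal recurrence: p(k) = p(k-1) + p(k-2) - p(k-5) - p(k-7) + p(k-12) + p(k-15) - ... (offsets j(3j∓1)/2, signs ++--, p(0)=1, p(<0)=0).
DP table for k = 0..197: p(0)=1, p(1)=1, p(2)=2, p(3)=3, p(4)=5, p(5)=7, p(6)=11, p(7)=15, p(8)=22, p(9)=30, p(10)=42, p(11)=56, p(12)=77, p(13)=101, p(14)=135, p(15)=176, p(16)=231, p(17)=297, p(18)=385, p(19)=490, p(20)=627, p(21)=792, p(22)=1002, p(23)=1255, p(24)=1575, p(25)=1958, p(26)=2436, p(27)=3010, p(28)=3718, p(29)=4565, p(30)=5604, p(31)=6842, p(32)=8349, p(33)=10143, p(34)=12310, p(35)=14883, p(36)=17977, p(37)=21637, p(38)=26015, p(39)=31185, p(40)=37338, p(41)=44583, p(42)=53174, p(43)=63261, p(44)=75175, p(45)=89134, p(46)=105558, p(47)=124754, p(48)=147273, p(49)=173525, p(50)=204226, p(51)=239943, p(52)=281589, p(53)=329931, p(54)=386155, p(55)=451276, p(56)=526823, p(57)=614154, p(58)=715220, p(59)=831820, p(60)=966467, p(61)=1121505, p(62)=1300156, p(63)=1505499, p(64)=1741630, p(65)=2012558, p(66)=2323520, p(67)=2679689, p(68)=3087735, p(69)=3554345, p(70)=4087968, p(71)=4697205, p(72)=5392783, p(73)=6185689, p(74)=7089500, p(75)=8118264, p(76)=9289091, p(77)=10619863, p(78)=12132164, p(79)=13848650, p(80)=15796476, p(81)=18004327, p(82)=20506255, p(83)=23338469, p(84)=26543660, p(85)=30167357, p(86)=34262962, p(87)=38887673, p(88)=44108109, p(89)=49995925, p(90)=56634173, p(91)=64112359, p(92)=72533807, p(93)=82010177, p(94)=92669720, p(95)=104651419, p(96)=118114304, p(97)=133230930, p(98)=150198136, p(99)=169229875, p(100)=190569292, p(101)=214481126, p(102)=241265379, p(103)=271248950, p(104)=304801365, p(105)=342325709, p(106)=384276336, p(107)=431149389, p(108)=483502844, p(109)=541946240, p(110)=607163746, p(111)=679903203, p(112)=761002156, p(113)=851376628, p(114)=952050665, p(115)=1064144451, p(116)=1188908248, p(117)=1327710076, p(118)=1482074143, p(119)=1653668665, p(120)=1844349560, p(121)=2056148051, p(122)=2291320912, p(123)=2552338241, p(124)=2841940500, p(125)=3163127352, p(126)=3519222692, p(127)=3913864295, p(128)=4351078600, p(129)=4835271870, p(130)=5371315400, p(131)=5964539504, p(132)=6620830889, p(133)=7346629512, p(134)=8149040695, p(135)=9035836076, p(136)=10015581680, p(137)=11097645016, p(138)=12292341831, p(139)=13610949895, p(140)=15065878135, p(141)=16670689208, p(142)=18440293320, p(143)=20390982757, p(144)=22540654445, p(145)=24908858009, p(146)=27517052599, p(147)=30388671978, p(148)=33549419497, p(149)=37027355200, p(150)=40853235313, p(151)=45060624582, p(152)=49686288421, p(153)=54770336324, p(154)=60356673280, p(155)=66493182097, p(156)=73232243759, p(157)=80630964769, p(158)=88751778802, p(159)=97662728555, p(160)=107438159466, p(161)=118159068427, p(162)=129913904637, p(163)=142798995930, p(164)=156919475295, p(165)=172389800255, p(166)=189334822579, p(167)=207890420102, p(168)=228204732751, p(169)=250438925115, p(170)=274768617130, p(171)=301384802048, p(172)=330495499613, p(173)=362326859895, p(174)=397125074750, p(175)=435157697830, p(176)=476715857290, p(177)=522115831195, p(178)=571701605655, p(179)=625846753120, p(180)=684957390936, p(181)=749474411781, p(182)=819876908323, p(183)=896684817527, p(184)=980462880430, p(185)=1071823774337, p(186)=1171432692373, p(187)=1280011042268, p(188)=1398341745571, p(189)=1527273599625, p(190)=1667727404093, p(191)=1820701100652, p(192)=1987276856363, p(193)=2168627105469, p(194)=2366022741845, p(195)=2580840212973, p(196)=2814570987591, p(197)=3068829878530.
Final step: p(198) = p(197) + p(196) - p(193) - p(191) + p(186) + p(183) - p(176) - p(172) + p(163) + p(158) - p(147) - p(141) + p(128) + p(121) - p(106) - p(98) + p(81) + p(72) - p(53) - p(43) + p(22) + p(11)
= 3068829878530 + 2814570987591 - 2168627105469 - 1820701100652 + 1171432692373 + 896684817527 - 476715857290 - 330495499613 + 142798995930 + 88751778802 - 30388671978 - 16670689208 + 4351078600 + 2056148051 - 384276336 - 150198136 + 18004327 + 5392783 - 329931 - 63261 + 1002 + 56
= 3345365983698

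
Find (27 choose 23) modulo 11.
5

Using Lucas' theorem:
Write n=27 and k=23 in base 11:
n in base 11: [2, 5]
k in base 11: [2, 1]
C(27,23) mod 11 = ∏ C(n_i, k_i) mod 11
Digit binomials (mod 11): C(2,2) = 1; C(5,1) = 5
Product: 1 × 5 = 5 ≡ 5 (mod 11)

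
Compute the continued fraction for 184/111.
[1; 1, 1, 1, 11, 1, 2]

Euclidean algorithm steps:
184 = 1 × 111 + 73
111 = 1 × 73 + 38
73 = 1 × 38 + 35
38 = 1 × 35 + 3
35 = 11 × 3 + 2
3 = 1 × 2 + 1
2 = 2 × 1 + 0
Continued fraction: [1; 1, 1, 1, 11, 1, 2]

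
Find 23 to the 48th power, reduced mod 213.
37

Repeated squaring. Binary of 48 = 110000.
23^1 ≡ 23 (mod 213); 23^2 ≡ 103 (mod 213); 23^4 ≡ 172 (mod 213); 23^8 ≡ 190 (mod 213); 23^16 ≡ 103 (mod 213); 23^32 ≡ 172 (mod 213)
23^48 = 23^16 × 23^32 ≡ 37 (mod 213)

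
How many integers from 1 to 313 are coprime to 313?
312

313 = 313
φ(n) = n × ∏(1 - 1/p) for each prime p dividing n
φ(313) = 313 × (1 - 1/313) = 312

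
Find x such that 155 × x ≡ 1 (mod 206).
105

gcd(155, 206) = 1, so the inverse exists.
Extended Euclidean algorithm on (206, 155):
206 = 1 × 155 + 51  ⟹  51 = (1)·206 + (-1)·155
155 = 3 × 51 + 2  ⟹  2 = (-3)·206 + (4)·155
51 = 25 × 2 + 1  ⟹  1 = (76)·206 + (-101)·155
So (-101)·155 ≡ 1 (mod 206), i.e. 155^(-1) ≡ -101 ≡ 105 (mod 206).
Check: 155 × 105 = 16275 ≡ 1 (mod 206)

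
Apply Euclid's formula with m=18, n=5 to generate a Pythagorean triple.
(299, 180, 349)

Euclid's formula: a = m² - n², b = 2mn, c = m² + n²
m = 18, n = 5
a = 18² - 5² = 324 - 25 = 299
b = 2 × 18 × 5 = 180
c = 18² + 5² = 324 + 25 = 349
Verification: 299² + 180² = 89401 + 32400 = 121801 = 349² ✓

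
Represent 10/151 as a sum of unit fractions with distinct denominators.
1/16 + 1/269 + 1/129981 + 1/84475171824

Greedy algorithm:
10/151: ceiling(151/10) = 16, use 1/16
9/2416: ceiling(2416/9) = 269, use 1/269
5/649904: ceiling(649904/5) = 129981, use 1/129981
1/84475171824: ceiling(84475171824/1) = 84475171824, use 1/84475171824
Result: 10/151 = 1/16 + 1/269 + 1/129981 + 1/84475171824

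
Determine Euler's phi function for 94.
46

94 = 2 × 47
φ(n) = n × ∏(1 - 1/p) for each prime p dividing n
φ(94) = 94 × (1 - 1/2) × (1 - 1/47) = 46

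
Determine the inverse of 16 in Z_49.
46

gcd(16, 49) = 1, so the inverse exists.
Extended Euclidean algorithm on (49, 16):
49 = 3 × 16 + 1  ⟹  1 = (1)·49 + (-3)·16
So (-3)·16 ≡ 1 (mod 49), i.e. 16^(-1) ≡ -3 ≡ 46 (mod 49).
Check: 16 × 46 = 736 ≡ 1 (mod 49)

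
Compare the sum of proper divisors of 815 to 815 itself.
deficient

Proper divisors of 815: sum = 1 + 5 + 163 = 169
Since 169 < 815, 815 is deficient.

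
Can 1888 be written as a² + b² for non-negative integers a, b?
Not possible

Factorization: 1888 = 2^5 × 59
By Fermat: n is sum of two squares iff every prime p ≡ 3 (mod 4) appears to even power.
Prime(s) ≡ 3 (mod 4) with odd exponent: [(59, 1)]
Therefore 1888 cannot be expressed as a² + b².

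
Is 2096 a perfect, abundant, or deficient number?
deficient

Proper divisors of 2096: sum = 1 + 2 + 4 + 8 + 16 + 131 + 262 + 524 + 1048 = 1996
Since 1996 < 2096, 2096 is deficient.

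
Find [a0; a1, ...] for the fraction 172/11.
[15; 1, 1, 1, 3]

Euclidean algorithm steps:
172 = 15 × 11 + 7
11 = 1 × 7 + 4
7 = 1 × 4 + 3
4 = 1 × 3 + 1
3 = 3 × 1 + 0
Continued fraction: [15; 1, 1, 1, 3]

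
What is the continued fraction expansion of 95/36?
[2; 1, 1, 1, 3, 3]

Euclidean algorithm steps:
95 = 2 × 36 + 23
36 = 1 × 23 + 13
23 = 1 × 13 + 10
13 = 1 × 10 + 3
10 = 3 × 3 + 1
3 = 3 × 1 + 0
Continued fraction: [2; 1, 1, 1, 3, 3]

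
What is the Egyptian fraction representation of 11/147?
1/14 + 1/294

Greedy algorithm:
11/147: ceiling(147/11) = 14, use 1/14
1/294: ceiling(294/1) = 294, use 1/294
Result: 11/147 = 1/14 + 1/294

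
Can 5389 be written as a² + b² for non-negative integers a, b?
30² + 67² (a=30, b=67)

Factorization: 5389 = 17 × 317
By Fermat: n is sum of two squares iff every prime p ≡ 3 (mod 4) appears to even power.
All primes ≡ 3 (mod 4) appear to even power.
Search a = 0, 1, 2, … for 5389 - a² a perfect square: first hit at a = 30: 5389 - 900 = 4489 = 67².
5389 = 30² + 67² = 900 + 4489 ✓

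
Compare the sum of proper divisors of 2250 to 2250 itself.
abundant

Proper divisors of 2250: sum = 1 + 2 + 3 + 5 + 6 + 9 + 10 + 15 + ... + 375 + 450 + 750 + 1125 (23 divisors) = 3834
Since 3834 > 2250, 2250 is abundant.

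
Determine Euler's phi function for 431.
430

431 = 431
φ(n) = n × ∏(1 - 1/p) for each prime p dividing n
φ(431) = 431 × (1 - 1/431) = 430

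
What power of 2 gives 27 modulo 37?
6

Baby-step giant-step with step n = ⌈√37⌉ = 7.
Baby steps 2^j mod 37 (j:value) for j=0..6: 0:1, 1:2, 2:4, 3:8, 4:16, 5:32, 6:27.
h = 27 is already in the table at j=6, so x = 6.
Check: 2^6 ≡ 27 (mod 37).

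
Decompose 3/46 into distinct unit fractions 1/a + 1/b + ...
1/16 + 1/368

Greedy algorithm:
3/46: ceiling(46/3) = 16, use 1/16
1/368: ceiling(368/1) = 368, use 1/368
Result: 3/46 = 1/16 + 1/368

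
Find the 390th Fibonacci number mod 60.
20

Matrix identity: Q^n = [[F_(n+1), F_n], [F_n, F_(n-1)]] with Q = [[1,1],[1,0]].
n = 390 = 110000110₂. Square-and-multiply, entries mod 60:
Q^1 = [[1,1],[1,0]]
Q^3 = (Q^1)²·Q = [[3,2],[2,1]]
Q^6 = (Q^3)² = [[13,8],[8,5]]
Q^12 = (Q^6)² = [[53,24],[24,29]]
Q^24 = (Q^12)² = [[25,48],[48,37]]
Q^48 = (Q^24)² = [[49,36],[36,13]]
Q^97 = (Q^48)²·Q = [[49,37],[37,12]]
Q^195 = (Q^97)²·Q = [[27,50],[50,37]]
Q^390 = (Q^195)² = [[49,20],[20,29]]
F_390 mod 60 = Q^390[0][1] = 20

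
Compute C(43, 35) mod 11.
1

Using Lucas' theorem:
Write n=43 and k=35 in base 11:
n in base 11: [3, 10]
k in base 11: [3, 2]
C(43,35) mod 11 = ∏ C(n_i, k_i) mod 11
Digit binomials (mod 11): C(3,3) = 1; C(10,2) = 45 ≡ 1
Product: 1 × 1 = 1 ≡ 1 (mod 11)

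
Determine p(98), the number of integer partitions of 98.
150198136

p(n) counts ways to write n as a sum of positive integers (order ignored).
Euler's pentagonal recurrence: p(k) = p(k-1) + p(k-2) - p(k-5) - p(k-7) + p(k-12) + p(k-15) - ... (offsets j(3j∓1)/2, signs ++--, p(0)=1, p(<0)=0).
DP table for k = 0..97: p(0)=1, p(1)=1, p(2)=2, p(3)=3, p(4)=5, p(5)=7, p(6)=11, p(7)=15, p(8)=22, p(9)=30, p(10)=42, p(11)=56, p(12)=77, p(13)=101, p(14)=135, p(15)=176, p(16)=231, p(17)=297, p(18)=385, p(19)=490, p(20)=627, p(21)=792, p(22)=1002, p(23)=1255, p(24)=1575, p(25)=1958, p(26)=2436, p(27)=3010, p(28)=3718, p(29)=4565, p(30)=5604, p(31)=6842, p(32)=8349, p(33)=10143, p(34)=12310, p(35)=14883, p(36)=17977, p(37)=21637, p(38)=26015, p(39)=31185, p(40)=37338, p(41)=44583, p(42)=53174, p(43)=63261, p(44)=75175, p(45)=89134, p(46)=105558, p(47)=124754, p(48)=147273, p(49)=173525, p(50)=204226, p(51)=239943, p(52)=281589, p(53)=329931, p(54)=386155, p(55)=451276, p(56)=526823, p(57)=614154, p(58)=715220, p(59)=831820, p(60)=966467, p(61)=1121505, p(62)=1300156, p(63)=1505499, p(64)=1741630, p(65)=2012558, p(66)=2323520, p(67)=2679689, p(68)=3087735, p(69)=3554345, p(70)=4087968, p(71)=4697205, p(72)=5392783, p(73)=6185689, p(74)=7089500, p(75)=8118264, p(76)=9289091, p(77)=10619863, p(78)=12132164, p(79)=13848650, p(80)=15796476, p(81)=18004327, p(82)=20506255, p(83)=23338469, p(84)=26543660, p(85)=30167357, p(86)=34262962, p(87)=38887673, p(88)=44108109, p(89)=49995925, p(90)=56634173, p(91)=64112359, p(92)=72533807, p(93)=82010177, p(94)=92669720, p(95)=104651419, p(96)=118114304, p(97)=133230930.
Final step: p(98) = p(97) + p(96) - p(93) - p(91) + p(86) + p(83) - p(76) - p(72) + p(63) + p(58) - p(47) - p(41) + p(28) + p(21) - p(6)
= 133230930 + 118114304 - 82010177 - 64112359 + 34262962 + 23338469 - 9289091 - 5392783 + 1505499 + 715220 - 124754 - 44583 + 3718 + 792 - 11
= 150198136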